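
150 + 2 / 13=1952 / 13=150.15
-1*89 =-89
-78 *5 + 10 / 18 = -3505 / 9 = -389.44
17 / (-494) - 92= -45465 / 494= -92.03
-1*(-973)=973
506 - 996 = -490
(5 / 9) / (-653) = -0.00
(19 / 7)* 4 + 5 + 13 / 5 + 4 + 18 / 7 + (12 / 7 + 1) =971 / 35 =27.74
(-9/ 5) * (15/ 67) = -27/ 67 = -0.40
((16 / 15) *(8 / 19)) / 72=16 / 2565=0.01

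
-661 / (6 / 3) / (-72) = 4.59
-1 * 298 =-298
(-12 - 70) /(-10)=41 /5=8.20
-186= -186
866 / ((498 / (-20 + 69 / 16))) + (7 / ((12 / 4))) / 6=-321401 / 11952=-26.89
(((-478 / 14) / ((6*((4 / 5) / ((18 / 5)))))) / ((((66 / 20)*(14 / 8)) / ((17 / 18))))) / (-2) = 20315 / 9702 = 2.09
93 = 93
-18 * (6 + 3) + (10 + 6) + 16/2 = -138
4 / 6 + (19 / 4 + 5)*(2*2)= 119 / 3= 39.67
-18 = -18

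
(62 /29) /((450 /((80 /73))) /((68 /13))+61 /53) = 1787584 /66599921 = 0.03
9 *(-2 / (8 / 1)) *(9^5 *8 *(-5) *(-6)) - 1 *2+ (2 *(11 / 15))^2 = -7174453466 / 225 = -31886459.85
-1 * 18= -18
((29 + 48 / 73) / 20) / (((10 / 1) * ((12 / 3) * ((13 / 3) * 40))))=1299 / 6073600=0.00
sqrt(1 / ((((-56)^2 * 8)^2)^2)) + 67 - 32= 22029271041 / 629407744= 35.00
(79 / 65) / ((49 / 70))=1.74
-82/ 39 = -2.10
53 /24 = 2.21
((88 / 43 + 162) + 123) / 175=12343 / 7525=1.64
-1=-1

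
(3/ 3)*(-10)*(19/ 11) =-190/ 11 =-17.27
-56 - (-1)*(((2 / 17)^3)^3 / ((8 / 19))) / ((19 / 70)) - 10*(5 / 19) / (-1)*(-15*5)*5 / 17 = -256972952526438 / 2253169653443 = -114.05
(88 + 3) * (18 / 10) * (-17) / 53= -13923 / 265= -52.54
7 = 7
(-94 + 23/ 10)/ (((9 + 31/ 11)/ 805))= -1624007/ 260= -6246.18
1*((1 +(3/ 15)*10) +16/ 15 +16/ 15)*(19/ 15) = 1463/ 225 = 6.50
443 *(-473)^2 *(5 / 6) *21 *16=27751345160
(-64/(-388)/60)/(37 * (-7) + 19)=-0.00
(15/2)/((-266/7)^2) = 15/2888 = 0.01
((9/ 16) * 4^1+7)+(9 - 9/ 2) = 55/ 4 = 13.75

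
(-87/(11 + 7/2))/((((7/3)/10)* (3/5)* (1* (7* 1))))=-300/49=-6.12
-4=-4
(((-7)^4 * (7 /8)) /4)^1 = 16807 /32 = 525.22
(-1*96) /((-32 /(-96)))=-288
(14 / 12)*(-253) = -1771 / 6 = -295.17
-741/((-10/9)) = 6669/10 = 666.90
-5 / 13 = -0.38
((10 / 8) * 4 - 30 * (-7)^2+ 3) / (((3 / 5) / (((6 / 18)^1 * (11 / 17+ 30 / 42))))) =-7740 / 7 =-1105.71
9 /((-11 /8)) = -72 /11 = -6.55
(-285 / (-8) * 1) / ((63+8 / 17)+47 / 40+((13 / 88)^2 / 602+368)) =742988400 / 9023176991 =0.08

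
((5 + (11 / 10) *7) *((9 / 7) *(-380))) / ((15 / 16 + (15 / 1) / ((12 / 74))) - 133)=231648 / 1477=156.84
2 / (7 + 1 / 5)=5 / 18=0.28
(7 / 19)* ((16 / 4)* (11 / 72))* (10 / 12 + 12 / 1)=5929 / 2052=2.89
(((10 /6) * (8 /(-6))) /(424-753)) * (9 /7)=20 /2303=0.01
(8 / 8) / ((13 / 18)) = 18 / 13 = 1.38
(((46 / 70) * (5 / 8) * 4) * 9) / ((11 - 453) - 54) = -207 / 6944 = -0.03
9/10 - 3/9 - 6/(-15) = 29/30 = 0.97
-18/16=-9/8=-1.12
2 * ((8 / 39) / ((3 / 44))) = 704 / 117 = 6.02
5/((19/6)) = 30/19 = 1.58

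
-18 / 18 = -1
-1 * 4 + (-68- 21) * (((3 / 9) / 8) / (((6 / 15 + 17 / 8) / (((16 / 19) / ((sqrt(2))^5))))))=-4- 890 * sqrt(2) / 5757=-4.22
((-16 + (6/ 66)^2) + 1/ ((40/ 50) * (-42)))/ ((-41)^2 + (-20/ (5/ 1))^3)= -325685/ 32870376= -0.01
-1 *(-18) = 18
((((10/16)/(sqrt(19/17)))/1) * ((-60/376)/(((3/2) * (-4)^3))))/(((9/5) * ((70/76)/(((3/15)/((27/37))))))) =185 * sqrt(323)/20466432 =0.00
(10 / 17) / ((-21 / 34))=-20 / 21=-0.95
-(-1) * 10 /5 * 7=14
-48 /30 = -8 /5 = -1.60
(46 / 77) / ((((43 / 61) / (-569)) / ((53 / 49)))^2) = 155666002790734 / 341837573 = 455380.03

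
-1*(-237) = 237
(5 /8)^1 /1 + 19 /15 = 1.89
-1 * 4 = -4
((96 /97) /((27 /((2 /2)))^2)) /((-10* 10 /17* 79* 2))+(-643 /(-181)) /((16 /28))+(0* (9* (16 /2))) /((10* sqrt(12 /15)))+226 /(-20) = -5.08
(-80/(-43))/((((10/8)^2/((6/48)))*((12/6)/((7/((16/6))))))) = 42/215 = 0.20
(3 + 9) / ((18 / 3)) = 2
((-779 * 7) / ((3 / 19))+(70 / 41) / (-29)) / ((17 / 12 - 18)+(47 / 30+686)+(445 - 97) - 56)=-2463778660 / 68699231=-35.86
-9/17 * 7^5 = -151263/17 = -8897.82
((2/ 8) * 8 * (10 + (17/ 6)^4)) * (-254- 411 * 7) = -302082011/ 648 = -466175.94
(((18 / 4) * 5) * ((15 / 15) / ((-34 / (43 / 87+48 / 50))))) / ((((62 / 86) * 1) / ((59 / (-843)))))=8024531 / 85890460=0.09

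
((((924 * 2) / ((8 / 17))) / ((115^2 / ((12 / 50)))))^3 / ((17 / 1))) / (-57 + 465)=1885937823 / 36141574462890625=0.00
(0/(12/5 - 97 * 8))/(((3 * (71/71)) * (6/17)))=0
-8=-8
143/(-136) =-143/136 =-1.05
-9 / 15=-3 / 5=-0.60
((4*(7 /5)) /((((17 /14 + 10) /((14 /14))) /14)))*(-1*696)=-3819648 /785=-4865.79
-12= -12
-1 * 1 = -1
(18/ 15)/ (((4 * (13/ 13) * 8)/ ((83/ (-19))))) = -0.16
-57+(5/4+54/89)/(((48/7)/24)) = -35957/712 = -50.50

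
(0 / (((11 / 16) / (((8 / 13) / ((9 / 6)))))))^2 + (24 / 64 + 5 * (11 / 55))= 11 / 8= 1.38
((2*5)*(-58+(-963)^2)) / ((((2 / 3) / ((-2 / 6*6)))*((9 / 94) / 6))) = -1743344680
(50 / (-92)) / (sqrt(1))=-25 / 46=-0.54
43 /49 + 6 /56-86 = -16663 /196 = -85.02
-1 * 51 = -51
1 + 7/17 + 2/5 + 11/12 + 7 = 9923/1020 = 9.73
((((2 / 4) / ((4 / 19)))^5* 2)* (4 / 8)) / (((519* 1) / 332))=205516217 / 4251648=48.34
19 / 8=2.38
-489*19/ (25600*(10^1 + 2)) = -3097/ 102400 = -0.03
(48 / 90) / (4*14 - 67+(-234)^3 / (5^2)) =-40 / 38439537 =-0.00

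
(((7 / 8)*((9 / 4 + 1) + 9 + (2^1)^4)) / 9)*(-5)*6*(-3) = 3955 / 16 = 247.19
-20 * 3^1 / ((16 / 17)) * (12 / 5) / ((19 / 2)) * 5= -1530 / 19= -80.53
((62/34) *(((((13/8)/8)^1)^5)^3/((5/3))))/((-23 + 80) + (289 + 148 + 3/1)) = 4760288050310440401/52296776959610889713113502842880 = 0.00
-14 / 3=-4.67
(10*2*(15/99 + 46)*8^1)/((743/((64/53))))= 15595520/1299507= 12.00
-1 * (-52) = 52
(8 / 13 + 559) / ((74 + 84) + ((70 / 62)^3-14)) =216729525 / 56326127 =3.85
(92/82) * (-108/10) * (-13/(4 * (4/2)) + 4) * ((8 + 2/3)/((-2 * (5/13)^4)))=1460295369/256250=5698.71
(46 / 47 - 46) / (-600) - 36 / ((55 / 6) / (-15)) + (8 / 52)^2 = 773353211 / 13105950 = 59.01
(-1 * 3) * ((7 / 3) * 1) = -7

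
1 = 1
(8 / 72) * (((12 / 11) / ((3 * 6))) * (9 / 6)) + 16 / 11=1.46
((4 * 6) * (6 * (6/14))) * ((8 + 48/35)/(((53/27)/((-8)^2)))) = 244850688/12985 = 18856.43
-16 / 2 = -8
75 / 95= 15 / 19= 0.79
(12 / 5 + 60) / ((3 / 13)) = 1352 / 5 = 270.40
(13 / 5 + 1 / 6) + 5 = 7.77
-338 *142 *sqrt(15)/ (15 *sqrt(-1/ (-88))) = -116252.09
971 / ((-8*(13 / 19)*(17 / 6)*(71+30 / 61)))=-3376167 / 3855124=-0.88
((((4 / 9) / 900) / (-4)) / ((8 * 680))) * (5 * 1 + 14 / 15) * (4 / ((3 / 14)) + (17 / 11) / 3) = -18779 / 7270560000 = -0.00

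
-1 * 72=-72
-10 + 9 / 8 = -71 / 8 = -8.88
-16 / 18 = -8 / 9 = -0.89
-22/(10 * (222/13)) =-143/1110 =-0.13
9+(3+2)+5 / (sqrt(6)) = 5* sqrt(6) / 6+14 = 16.04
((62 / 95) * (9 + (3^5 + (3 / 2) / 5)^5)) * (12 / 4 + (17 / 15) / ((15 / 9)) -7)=-219356410532685462189 / 118750000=-1847211878169.98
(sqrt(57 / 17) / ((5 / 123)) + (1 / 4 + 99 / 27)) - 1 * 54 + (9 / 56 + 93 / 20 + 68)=19091 / 840 + 123 * sqrt(969) / 85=67.77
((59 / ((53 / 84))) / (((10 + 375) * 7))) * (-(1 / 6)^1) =-118 / 20405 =-0.01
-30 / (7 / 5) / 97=-150 / 679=-0.22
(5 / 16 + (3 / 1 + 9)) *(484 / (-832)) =-23837 / 3328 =-7.16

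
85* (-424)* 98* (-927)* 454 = 1486436787360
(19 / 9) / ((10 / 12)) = 38 / 15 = 2.53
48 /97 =0.49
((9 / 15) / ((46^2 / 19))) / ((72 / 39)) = 0.00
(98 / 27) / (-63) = -14 / 243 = -0.06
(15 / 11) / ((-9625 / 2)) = -6 / 21175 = -0.00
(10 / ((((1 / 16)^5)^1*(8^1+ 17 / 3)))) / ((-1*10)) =-3145728 / 41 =-76725.07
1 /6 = 0.17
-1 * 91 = -91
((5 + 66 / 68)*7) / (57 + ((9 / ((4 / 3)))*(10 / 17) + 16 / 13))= 18473 / 27493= 0.67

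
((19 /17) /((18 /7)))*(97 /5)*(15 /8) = 12901 /816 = 15.81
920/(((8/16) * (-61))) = -1840/61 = -30.16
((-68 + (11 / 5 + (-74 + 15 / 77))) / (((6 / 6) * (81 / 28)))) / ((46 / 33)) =-34.62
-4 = -4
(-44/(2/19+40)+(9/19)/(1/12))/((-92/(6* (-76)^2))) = -5047312/2921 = -1727.94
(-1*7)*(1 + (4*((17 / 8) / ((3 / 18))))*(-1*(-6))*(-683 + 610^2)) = -795575221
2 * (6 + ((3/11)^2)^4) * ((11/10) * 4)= 5144639388/97435855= 52.80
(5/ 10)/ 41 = 0.01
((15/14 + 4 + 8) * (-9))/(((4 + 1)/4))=-3294/35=-94.11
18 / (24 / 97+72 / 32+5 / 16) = 27936 / 4361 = 6.41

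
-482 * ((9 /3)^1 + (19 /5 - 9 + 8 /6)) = 6266 /15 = 417.73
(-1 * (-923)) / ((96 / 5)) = 4615 / 96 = 48.07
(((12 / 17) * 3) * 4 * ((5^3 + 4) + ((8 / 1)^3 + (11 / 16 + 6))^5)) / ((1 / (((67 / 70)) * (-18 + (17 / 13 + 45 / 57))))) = -1665058847422242043922517 / 343982080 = -4840539505494710.78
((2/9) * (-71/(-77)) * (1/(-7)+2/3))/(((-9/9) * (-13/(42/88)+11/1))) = 142/21483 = 0.01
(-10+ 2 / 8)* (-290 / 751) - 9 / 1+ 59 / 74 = -123311 / 27787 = -4.44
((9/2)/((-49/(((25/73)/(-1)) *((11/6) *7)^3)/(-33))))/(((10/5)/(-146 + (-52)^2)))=-3277021825/1168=-2805669.37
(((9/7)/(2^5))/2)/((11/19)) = 171/4928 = 0.03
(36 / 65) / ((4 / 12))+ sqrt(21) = 108 / 65+ sqrt(21) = 6.24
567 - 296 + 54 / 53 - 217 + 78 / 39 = 3022 / 53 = 57.02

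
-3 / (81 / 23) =-23 / 27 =-0.85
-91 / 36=-2.53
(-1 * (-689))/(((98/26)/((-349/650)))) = -240461/2450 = -98.15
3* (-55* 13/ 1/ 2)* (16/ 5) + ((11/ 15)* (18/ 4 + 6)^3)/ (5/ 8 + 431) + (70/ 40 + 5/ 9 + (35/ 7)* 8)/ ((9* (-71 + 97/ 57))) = -1684236540607/ 491016600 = -3430.10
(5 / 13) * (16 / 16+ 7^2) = 250 / 13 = 19.23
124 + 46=170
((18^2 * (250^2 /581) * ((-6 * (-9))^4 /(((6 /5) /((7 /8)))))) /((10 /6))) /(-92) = -2690420062500 /1909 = -1409334762.96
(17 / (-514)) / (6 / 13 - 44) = 0.00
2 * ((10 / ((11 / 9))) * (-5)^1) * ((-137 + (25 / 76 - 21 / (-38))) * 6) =13965750 / 209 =66821.77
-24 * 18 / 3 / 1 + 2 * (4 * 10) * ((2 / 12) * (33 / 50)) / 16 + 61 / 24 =-140.91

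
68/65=1.05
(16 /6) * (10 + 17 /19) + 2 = 590 /19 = 31.05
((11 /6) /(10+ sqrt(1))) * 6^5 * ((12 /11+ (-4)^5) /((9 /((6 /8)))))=-1215216 /11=-110474.18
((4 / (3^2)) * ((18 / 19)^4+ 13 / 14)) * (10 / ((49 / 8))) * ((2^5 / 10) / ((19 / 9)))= 1619884544 / 849301957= 1.91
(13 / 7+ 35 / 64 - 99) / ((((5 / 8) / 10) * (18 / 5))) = -72125 / 168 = -429.32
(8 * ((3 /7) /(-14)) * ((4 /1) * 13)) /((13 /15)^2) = -10800 /637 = -16.95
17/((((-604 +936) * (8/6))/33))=1683/1328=1.27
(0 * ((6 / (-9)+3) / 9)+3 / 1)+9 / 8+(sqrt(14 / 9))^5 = 196 * sqrt(14) / 243+33 / 8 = 7.14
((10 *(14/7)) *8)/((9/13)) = 2080/9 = 231.11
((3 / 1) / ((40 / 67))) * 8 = 201 / 5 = 40.20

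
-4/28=-1/7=-0.14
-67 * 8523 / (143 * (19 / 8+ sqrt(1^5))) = -507592 / 429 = -1183.20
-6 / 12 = -1 / 2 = -0.50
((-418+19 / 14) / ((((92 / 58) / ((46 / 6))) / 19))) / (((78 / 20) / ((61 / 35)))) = -196052963 / 11466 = -17098.64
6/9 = 2/3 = 0.67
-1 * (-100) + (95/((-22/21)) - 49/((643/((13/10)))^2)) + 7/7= 4692555059/454793900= 10.32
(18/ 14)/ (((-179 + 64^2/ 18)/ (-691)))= -55971/ 3059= -18.30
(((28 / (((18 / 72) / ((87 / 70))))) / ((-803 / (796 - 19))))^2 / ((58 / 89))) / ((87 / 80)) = 82532169216 / 3224045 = 25598.95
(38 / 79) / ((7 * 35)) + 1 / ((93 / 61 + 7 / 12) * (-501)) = 5069258 / 4987415755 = 0.00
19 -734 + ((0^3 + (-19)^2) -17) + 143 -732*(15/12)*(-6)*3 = 16242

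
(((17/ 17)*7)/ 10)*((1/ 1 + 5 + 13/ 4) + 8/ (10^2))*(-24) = -19593/ 125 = -156.74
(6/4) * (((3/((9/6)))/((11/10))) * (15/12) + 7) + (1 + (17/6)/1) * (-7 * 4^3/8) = -6625/33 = -200.76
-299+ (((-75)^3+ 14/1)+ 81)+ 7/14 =-844157/2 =-422078.50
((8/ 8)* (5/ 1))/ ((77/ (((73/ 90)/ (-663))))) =-73/ 918918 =-0.00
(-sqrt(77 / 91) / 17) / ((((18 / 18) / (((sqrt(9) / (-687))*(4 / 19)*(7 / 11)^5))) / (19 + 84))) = 0.00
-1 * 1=-1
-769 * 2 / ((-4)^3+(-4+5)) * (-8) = -12304 / 63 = -195.30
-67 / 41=-1.63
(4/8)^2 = 1/4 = 0.25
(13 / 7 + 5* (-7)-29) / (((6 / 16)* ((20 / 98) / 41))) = -33292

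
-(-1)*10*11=110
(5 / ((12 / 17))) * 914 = 38845 / 6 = 6474.17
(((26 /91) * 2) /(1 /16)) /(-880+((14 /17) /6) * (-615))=-1088 /114765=-0.01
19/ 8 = 2.38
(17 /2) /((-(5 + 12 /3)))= -17 /18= -0.94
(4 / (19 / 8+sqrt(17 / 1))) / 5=-608 / 3635+256 *sqrt(17) / 3635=0.12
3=3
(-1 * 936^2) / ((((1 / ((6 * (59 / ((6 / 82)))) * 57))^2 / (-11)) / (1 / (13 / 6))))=338246818289183232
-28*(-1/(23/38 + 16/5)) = 5320/723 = 7.36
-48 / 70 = -24 / 35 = -0.69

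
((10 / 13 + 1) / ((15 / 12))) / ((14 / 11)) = 506 / 455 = 1.11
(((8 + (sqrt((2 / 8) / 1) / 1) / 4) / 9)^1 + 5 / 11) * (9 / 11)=1075 / 968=1.11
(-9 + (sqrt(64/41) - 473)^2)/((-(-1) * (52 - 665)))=-9172584/25133 + 7568 * sqrt(41)/25133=-363.03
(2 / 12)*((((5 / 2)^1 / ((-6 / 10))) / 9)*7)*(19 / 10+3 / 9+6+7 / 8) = -38255 / 7776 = -4.92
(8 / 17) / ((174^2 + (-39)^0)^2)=0.00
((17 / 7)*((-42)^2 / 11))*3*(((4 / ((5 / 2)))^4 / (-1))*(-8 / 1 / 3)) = 140378112 / 6875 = 20418.63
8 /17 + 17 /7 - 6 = -369 /119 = -3.10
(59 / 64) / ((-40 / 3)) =-177 / 2560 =-0.07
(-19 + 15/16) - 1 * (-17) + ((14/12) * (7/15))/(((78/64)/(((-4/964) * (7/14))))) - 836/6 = -950104187/6767280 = -140.40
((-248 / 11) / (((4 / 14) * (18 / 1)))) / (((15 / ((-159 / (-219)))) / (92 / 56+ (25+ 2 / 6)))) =-169229 / 29565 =-5.72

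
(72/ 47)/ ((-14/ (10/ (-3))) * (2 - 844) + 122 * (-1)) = -90/ 214931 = -0.00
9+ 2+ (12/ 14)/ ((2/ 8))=101/ 7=14.43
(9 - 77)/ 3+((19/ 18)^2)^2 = -2249135/ 104976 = -21.43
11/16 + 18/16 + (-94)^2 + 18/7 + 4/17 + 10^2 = 17022939/1904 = 8940.62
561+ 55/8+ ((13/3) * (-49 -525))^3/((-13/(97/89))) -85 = 24801860795045/19224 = 1290150894.46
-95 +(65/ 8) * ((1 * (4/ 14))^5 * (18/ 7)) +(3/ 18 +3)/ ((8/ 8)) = -64796519/ 705894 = -91.79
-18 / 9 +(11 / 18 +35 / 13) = 305 / 234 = 1.30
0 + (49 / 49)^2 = 1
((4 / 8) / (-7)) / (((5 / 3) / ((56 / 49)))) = -12 / 245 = -0.05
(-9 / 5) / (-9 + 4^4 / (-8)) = 9 / 205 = 0.04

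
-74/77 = -0.96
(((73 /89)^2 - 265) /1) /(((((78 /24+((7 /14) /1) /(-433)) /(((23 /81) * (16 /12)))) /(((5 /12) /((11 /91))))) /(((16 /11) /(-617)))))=202398723304960 /808599998872017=0.25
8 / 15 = 0.53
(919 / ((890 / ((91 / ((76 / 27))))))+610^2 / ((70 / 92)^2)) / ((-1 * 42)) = -2130401597327 / 139203120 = -15304.27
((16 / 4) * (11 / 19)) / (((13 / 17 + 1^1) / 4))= 1496 / 285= 5.25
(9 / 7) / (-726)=-3 / 1694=-0.00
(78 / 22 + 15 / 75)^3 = 52.54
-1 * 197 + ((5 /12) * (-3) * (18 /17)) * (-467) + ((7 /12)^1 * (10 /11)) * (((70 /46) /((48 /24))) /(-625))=543329317 /1290300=421.09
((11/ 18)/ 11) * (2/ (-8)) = -1/ 72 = -0.01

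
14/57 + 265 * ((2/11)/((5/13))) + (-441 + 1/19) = -197774/627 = -315.43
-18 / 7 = -2.57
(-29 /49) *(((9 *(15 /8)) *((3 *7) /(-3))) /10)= 783 /112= 6.99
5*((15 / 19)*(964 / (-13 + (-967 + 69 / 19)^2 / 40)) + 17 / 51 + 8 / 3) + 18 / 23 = 15.95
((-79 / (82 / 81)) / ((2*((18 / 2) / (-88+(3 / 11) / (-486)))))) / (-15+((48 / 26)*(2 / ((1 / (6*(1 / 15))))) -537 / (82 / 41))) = -805255295 / 595260468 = -1.35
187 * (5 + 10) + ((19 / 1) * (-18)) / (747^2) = 173912767 / 62001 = 2805.00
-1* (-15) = 15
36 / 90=2 / 5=0.40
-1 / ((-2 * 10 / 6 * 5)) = 3 / 50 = 0.06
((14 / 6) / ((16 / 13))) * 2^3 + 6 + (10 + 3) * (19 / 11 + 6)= 8027 / 66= 121.62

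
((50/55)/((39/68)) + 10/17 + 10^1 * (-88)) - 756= -11915498/7293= -1633.83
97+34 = 131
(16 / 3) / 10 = 0.53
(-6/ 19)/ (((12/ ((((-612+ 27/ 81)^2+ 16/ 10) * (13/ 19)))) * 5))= -218870561/ 162450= -1347.31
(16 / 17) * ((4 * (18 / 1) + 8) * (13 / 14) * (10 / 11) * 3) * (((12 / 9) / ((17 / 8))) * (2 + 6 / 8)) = 665600 / 2023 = 329.02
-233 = -233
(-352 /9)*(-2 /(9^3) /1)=704 /6561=0.11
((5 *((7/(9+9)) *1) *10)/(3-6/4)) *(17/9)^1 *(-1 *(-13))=318.31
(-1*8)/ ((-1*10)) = 4/ 5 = 0.80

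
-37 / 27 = -1.37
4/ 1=4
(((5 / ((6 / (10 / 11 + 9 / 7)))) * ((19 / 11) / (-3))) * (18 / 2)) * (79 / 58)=-1268345 / 98252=-12.91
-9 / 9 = -1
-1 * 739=-739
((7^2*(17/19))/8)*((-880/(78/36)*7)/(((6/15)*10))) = -962115/247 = -3895.20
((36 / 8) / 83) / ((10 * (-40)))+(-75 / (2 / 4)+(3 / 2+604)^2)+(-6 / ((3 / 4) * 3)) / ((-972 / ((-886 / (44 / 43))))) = 195135395357629 / 532461600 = 366477.87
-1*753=-753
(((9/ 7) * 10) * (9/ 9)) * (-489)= -44010/ 7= -6287.14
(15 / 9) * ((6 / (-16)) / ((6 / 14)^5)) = -84035 / 1944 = -43.23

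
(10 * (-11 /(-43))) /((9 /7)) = 770 /387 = 1.99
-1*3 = -3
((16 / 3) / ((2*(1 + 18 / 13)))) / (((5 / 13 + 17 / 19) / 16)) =102752 / 7347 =13.99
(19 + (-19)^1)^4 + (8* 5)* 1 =40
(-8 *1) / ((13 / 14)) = -8.62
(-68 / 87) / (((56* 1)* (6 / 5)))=-85 / 7308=-0.01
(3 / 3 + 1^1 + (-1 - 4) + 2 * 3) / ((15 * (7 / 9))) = 9 / 35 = 0.26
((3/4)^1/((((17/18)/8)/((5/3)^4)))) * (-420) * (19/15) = -1330000/51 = -26078.43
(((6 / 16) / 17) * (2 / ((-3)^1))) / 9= -0.00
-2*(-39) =78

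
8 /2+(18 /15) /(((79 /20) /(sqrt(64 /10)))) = 4.77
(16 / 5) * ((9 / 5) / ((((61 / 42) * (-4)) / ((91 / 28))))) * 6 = -29484 / 1525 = -19.33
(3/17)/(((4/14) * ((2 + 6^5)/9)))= 189/264452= 0.00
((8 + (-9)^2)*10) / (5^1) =178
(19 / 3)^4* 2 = 3217.80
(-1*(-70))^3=343000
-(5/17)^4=-625/83521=-0.01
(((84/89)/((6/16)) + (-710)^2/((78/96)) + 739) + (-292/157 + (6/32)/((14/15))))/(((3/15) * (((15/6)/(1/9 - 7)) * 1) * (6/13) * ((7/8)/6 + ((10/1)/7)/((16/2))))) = -783526401399299/13707513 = -57160361.72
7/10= 0.70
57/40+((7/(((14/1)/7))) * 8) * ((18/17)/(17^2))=300201/196520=1.53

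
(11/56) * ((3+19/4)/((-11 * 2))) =-31/448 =-0.07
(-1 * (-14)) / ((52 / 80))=280 / 13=21.54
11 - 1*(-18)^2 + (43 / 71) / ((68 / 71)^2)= -1444259 / 4624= -312.34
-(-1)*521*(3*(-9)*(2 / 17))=-28134 / 17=-1654.94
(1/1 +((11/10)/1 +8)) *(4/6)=101/15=6.73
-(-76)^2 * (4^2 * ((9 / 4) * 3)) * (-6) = 3742848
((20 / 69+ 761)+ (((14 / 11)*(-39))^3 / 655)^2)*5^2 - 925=1866104996648775224 / 2097721324149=889586.70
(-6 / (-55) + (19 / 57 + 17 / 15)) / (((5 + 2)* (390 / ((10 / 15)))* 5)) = 4 / 51975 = 0.00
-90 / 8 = -45 / 4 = -11.25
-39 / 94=-0.41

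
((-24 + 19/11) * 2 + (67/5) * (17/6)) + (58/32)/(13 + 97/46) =-237013/36696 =-6.46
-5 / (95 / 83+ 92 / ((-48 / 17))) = 4980 / 31313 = 0.16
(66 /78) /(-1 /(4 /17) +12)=44 /403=0.11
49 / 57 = 0.86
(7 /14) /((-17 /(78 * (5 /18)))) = -65 /102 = -0.64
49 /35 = 7 /5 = 1.40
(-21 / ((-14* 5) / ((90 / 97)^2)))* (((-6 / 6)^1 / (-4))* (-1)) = -0.06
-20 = -20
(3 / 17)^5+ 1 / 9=0.11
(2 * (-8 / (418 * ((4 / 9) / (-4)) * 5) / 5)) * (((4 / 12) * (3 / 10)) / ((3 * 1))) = 12 / 26125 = 0.00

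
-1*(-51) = 51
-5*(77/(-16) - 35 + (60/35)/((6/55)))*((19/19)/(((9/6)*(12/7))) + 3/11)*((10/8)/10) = 1767845/177408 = 9.96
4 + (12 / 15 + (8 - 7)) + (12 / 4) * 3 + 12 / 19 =1466 / 95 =15.43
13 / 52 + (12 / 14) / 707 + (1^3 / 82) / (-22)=1118937 / 4463998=0.25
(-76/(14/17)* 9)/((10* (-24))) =969/280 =3.46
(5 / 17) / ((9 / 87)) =145 / 51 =2.84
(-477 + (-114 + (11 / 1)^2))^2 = 220900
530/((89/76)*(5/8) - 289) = -322240/175267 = -1.84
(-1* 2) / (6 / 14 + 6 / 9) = -42 / 23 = -1.83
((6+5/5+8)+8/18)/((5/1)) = 139/45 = 3.09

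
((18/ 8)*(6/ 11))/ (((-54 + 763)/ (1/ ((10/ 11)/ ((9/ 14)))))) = 243/ 198520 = 0.00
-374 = -374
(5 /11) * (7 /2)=35 /22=1.59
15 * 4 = 60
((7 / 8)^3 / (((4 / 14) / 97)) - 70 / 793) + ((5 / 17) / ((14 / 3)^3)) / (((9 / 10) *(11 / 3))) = 11841477506181 / 52084544512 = 227.35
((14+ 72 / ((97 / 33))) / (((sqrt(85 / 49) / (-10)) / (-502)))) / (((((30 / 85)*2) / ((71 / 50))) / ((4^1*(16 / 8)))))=1863221192*sqrt(85) / 7275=2361244.07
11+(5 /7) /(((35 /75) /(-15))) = -11.96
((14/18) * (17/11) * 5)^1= 595/99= 6.01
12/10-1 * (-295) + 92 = 1941/5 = 388.20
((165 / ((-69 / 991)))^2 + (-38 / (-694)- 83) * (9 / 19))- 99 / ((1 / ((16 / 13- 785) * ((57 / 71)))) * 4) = 72513203852453635 / 12876577324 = 5631403.60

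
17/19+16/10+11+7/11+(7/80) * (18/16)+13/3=7448909/401280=18.56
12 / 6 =2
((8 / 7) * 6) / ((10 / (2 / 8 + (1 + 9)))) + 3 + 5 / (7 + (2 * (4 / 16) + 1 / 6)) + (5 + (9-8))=13428 / 805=16.68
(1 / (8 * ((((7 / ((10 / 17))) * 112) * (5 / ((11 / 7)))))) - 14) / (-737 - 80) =5224565 / 304891328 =0.02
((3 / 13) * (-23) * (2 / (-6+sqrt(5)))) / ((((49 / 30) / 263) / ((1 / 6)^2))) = 12.61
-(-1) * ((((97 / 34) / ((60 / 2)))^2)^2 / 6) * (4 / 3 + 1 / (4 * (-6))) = 2744407711 / 155870231040000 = 0.00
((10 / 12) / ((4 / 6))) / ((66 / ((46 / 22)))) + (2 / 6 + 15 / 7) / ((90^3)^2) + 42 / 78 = 0.58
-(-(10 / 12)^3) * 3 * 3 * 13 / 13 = 125 / 24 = 5.21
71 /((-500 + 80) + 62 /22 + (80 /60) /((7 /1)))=-0.17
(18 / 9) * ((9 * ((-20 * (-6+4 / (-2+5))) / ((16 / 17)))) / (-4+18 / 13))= -1365 / 2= -682.50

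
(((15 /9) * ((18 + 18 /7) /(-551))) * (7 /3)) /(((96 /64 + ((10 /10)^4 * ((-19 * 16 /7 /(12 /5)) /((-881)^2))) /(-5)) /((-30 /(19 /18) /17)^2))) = -152092783987200 /562186426139861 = -0.27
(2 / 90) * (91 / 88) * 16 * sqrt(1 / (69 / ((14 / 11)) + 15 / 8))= 0.05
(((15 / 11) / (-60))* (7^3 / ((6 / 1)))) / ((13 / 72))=-1029 / 143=-7.20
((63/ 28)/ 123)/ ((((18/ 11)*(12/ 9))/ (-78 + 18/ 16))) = -165/ 256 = -0.64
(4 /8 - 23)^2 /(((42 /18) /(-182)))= -39487.50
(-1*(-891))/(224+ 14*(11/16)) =2376/623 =3.81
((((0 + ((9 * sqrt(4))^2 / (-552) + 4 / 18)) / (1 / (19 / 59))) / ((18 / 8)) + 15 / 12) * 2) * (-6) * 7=-3686431 / 36639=-100.61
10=10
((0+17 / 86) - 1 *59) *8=-20228 / 43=-470.42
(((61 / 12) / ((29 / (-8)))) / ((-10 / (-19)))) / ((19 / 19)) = -1159 / 435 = -2.66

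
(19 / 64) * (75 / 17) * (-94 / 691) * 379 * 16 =-25383525 / 23494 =-1080.43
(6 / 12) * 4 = 2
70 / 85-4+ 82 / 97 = -3844 / 1649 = -2.33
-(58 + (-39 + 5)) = -24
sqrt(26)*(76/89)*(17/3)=1292*sqrt(26)/267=24.67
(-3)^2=9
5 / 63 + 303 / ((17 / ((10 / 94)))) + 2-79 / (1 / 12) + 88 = -43089706 / 50337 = -856.02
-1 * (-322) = 322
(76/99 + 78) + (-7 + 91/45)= 36526/495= 73.79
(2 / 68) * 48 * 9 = 216 / 17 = 12.71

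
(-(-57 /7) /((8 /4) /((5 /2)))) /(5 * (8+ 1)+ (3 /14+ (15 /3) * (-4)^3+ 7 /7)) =-285 /7666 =-0.04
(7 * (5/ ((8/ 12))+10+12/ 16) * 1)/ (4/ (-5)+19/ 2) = 14.68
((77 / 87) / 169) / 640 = 77 / 9409920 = 0.00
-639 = -639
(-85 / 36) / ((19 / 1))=-85 / 684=-0.12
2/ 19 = 0.11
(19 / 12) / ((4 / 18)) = 57 / 8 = 7.12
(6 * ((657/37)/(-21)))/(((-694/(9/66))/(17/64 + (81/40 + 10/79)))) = 0.00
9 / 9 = 1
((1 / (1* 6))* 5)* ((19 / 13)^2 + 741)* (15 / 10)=313975 / 338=928.92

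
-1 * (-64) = 64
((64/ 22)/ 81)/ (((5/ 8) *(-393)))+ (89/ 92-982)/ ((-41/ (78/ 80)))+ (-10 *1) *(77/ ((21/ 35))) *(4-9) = 340241688015979/ 52832593440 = 6440.00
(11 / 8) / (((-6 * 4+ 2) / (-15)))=15 / 16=0.94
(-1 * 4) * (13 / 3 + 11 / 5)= -392 / 15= -26.13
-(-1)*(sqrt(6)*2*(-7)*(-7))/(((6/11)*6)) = 539*sqrt(6)/18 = 73.35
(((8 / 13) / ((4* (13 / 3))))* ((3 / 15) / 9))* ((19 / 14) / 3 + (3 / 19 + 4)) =283 / 77805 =0.00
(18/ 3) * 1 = 6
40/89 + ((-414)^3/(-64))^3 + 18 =62104506593220576311927/45568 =1362897353257122900.10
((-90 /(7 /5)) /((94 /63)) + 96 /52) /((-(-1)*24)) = -8399 /4888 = -1.72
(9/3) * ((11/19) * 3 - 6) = -243/19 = -12.79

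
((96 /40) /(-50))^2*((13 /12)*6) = 234 /15625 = 0.01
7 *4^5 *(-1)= -7168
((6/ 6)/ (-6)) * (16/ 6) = -4/ 9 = -0.44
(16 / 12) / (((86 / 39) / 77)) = 46.56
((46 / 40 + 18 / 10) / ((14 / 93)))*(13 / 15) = 23777 / 1400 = 16.98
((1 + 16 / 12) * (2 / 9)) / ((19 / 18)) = 28 / 57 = 0.49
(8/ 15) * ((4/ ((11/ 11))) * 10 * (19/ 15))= 1216/ 45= 27.02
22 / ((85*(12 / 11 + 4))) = 121 / 2380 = 0.05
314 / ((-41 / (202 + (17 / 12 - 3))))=-377585 / 246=-1534.90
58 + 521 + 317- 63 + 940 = 1773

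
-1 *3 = -3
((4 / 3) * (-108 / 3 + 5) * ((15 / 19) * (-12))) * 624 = 4642560 / 19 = 244345.26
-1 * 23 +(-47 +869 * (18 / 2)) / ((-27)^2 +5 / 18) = -12.34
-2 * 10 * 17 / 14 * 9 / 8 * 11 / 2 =-8415 / 56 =-150.27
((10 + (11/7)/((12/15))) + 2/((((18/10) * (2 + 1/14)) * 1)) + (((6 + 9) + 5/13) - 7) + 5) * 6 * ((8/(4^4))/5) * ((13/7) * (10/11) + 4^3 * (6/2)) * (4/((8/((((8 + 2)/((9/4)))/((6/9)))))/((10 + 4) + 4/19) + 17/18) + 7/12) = 455541874225759/541918016640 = 840.61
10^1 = 10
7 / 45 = 0.16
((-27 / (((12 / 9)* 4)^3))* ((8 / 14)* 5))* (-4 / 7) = 3645 / 12544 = 0.29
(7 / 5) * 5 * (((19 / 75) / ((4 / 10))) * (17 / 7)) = 323 / 30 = 10.77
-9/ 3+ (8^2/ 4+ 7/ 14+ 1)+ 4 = 37/ 2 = 18.50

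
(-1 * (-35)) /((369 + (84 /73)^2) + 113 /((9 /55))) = 1678635 /50880848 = 0.03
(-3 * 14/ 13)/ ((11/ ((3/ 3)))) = -42/ 143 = -0.29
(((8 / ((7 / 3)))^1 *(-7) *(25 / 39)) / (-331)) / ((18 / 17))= 1700 / 38727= 0.04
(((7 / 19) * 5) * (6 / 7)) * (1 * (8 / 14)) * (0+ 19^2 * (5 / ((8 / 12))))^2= 46298250 / 7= 6614035.71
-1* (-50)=50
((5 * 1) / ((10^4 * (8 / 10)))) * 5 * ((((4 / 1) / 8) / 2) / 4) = 1 / 5120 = 0.00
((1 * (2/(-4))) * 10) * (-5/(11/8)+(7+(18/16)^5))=-9309775/360448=-25.83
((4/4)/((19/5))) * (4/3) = 20/57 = 0.35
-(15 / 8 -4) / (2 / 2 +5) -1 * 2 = -79 / 48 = -1.65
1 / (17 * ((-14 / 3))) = -3 / 238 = -0.01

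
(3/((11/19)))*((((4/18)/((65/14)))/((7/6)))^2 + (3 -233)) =-166168034/139425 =-1191.81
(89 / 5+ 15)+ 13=229 / 5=45.80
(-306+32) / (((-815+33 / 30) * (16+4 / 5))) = 3425 / 170919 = 0.02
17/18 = 0.94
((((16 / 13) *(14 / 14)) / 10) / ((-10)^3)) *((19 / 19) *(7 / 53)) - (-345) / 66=49521721 / 9473750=5.23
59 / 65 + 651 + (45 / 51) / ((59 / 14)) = 652.12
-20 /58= -10 /29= -0.34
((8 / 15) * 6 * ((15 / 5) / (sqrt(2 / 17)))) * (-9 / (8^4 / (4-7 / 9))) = -87 * sqrt(34) / 2560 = -0.20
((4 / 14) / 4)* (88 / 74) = 22 / 259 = 0.08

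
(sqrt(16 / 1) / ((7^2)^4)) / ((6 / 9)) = 0.00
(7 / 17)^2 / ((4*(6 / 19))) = 931 / 6936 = 0.13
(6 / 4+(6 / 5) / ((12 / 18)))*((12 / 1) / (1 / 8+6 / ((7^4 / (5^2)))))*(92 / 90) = 19438496 / 90025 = 215.92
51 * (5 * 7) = 1785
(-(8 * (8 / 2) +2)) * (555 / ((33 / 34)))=-213860 / 11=-19441.82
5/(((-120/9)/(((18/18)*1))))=-0.38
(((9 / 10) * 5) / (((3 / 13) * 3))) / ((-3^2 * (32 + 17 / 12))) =-26 / 1203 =-0.02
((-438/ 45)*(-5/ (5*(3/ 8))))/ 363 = 1168/ 16335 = 0.07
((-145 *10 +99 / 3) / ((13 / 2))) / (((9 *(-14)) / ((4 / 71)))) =436 / 4473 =0.10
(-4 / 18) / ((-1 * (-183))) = -2 / 1647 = -0.00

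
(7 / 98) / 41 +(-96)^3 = -507838463 / 574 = -884736.00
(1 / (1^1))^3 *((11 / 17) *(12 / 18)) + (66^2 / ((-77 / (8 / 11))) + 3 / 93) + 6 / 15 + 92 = 2861969 / 55335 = 51.72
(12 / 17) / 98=6 / 833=0.01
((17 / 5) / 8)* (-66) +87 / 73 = -39213 / 1460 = -26.86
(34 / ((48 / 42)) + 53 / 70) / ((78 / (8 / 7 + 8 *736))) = 22008463 / 9555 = 2303.35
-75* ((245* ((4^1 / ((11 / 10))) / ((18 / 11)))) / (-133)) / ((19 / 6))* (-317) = -11095000 / 361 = -30734.07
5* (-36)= -180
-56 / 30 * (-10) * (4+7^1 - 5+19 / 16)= 134.17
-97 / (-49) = 97 / 49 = 1.98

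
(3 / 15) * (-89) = -89 / 5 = -17.80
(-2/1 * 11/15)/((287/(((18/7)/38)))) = -66/190855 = -0.00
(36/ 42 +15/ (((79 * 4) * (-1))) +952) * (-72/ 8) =-18968535/ 2212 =-8575.29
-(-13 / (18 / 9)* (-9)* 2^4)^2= -876096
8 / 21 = 0.38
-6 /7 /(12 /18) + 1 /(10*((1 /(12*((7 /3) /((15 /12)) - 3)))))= -2.65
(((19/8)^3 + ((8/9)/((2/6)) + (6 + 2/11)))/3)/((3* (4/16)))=375851/38016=9.89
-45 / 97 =-0.46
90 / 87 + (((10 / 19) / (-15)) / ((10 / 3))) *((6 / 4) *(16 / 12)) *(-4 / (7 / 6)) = 21342 / 19285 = 1.11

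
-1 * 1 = -1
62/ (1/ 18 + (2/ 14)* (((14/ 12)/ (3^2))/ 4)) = 13392/ 13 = 1030.15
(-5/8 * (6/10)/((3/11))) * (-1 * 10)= 55/4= 13.75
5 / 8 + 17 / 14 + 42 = 2455 / 56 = 43.84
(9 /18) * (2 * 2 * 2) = 4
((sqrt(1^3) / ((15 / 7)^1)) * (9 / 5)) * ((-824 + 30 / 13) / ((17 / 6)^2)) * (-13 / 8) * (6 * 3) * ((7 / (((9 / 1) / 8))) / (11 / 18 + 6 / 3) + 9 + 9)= 17406938556 / 339575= 51260.95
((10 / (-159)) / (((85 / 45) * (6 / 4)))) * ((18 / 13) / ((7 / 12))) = -4320 / 81991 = -0.05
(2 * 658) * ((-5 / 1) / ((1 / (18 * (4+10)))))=-1658160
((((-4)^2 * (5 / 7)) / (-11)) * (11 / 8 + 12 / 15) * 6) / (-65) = 1044 / 5005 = 0.21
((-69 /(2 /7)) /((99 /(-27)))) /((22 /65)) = 94185 /484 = 194.60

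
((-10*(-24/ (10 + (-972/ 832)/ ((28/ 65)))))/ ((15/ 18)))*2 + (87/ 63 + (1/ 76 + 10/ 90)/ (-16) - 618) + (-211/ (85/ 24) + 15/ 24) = -2536579493243/ 4252127040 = -596.54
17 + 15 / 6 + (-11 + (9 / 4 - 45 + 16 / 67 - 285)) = -85495 / 268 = -319.01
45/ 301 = 0.15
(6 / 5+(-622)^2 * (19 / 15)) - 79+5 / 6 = 4899761 / 10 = 489976.10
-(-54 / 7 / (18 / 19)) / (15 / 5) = 19 / 7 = 2.71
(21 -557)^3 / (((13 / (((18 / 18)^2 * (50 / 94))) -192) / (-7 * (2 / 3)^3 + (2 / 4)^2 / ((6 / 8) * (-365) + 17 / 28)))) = -51548011180400 / 27031617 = -1906952.56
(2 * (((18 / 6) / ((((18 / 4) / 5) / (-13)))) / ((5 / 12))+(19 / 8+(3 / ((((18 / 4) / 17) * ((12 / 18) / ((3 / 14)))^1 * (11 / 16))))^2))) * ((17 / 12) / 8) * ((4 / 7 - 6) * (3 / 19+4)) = 1561714265 / 2656192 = 587.95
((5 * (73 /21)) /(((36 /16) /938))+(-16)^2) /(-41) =-202552 /1107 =-182.97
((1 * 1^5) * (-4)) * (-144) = 576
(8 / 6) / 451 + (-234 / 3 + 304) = 305782 / 1353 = 226.00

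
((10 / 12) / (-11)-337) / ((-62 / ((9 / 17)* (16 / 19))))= 266964 / 110143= 2.42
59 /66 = 0.89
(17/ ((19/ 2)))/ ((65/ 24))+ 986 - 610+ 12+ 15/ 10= 963697/ 2470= 390.16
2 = 2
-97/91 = -1.07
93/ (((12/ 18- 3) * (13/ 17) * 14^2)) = -0.27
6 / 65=0.09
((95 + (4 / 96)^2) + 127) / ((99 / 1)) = 127873 / 57024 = 2.24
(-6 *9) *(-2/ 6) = 18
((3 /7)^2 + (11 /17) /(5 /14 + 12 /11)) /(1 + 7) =117125 /1486072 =0.08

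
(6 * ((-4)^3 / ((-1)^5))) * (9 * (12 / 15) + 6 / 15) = 14592 / 5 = 2918.40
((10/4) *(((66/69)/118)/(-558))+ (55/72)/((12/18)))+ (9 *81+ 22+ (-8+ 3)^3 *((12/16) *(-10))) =10235279483/6057648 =1689.65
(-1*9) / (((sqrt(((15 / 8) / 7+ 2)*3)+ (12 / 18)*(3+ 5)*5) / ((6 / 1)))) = -725760 / 354971+ 972*sqrt(5334) / 354971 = -1.84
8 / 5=1.60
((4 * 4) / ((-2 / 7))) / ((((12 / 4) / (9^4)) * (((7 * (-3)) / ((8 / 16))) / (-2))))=-5832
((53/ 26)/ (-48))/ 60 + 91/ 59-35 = -33.46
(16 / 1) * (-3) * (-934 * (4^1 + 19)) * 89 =91771104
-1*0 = 0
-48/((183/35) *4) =-140/61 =-2.30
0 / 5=0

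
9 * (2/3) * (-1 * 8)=-48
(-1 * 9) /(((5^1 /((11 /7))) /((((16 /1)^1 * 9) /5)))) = -14256 /175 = -81.46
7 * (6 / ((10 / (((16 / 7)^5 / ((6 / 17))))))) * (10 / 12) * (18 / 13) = 26738688 / 31213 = 856.65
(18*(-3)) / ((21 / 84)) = -216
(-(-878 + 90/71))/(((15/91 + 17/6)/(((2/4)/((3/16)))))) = 90633088/116227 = 779.79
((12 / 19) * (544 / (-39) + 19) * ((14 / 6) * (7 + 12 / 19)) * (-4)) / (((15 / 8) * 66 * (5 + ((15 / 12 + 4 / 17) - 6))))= -174040832 / 45996093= -3.78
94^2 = 8836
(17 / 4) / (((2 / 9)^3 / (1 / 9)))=1377 / 32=43.03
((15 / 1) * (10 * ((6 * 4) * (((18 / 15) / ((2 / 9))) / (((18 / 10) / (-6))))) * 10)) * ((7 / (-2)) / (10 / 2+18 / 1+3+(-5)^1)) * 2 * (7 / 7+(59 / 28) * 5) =17442000 / 7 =2491714.29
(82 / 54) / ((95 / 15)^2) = 41 / 1083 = 0.04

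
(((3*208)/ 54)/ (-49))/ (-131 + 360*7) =-0.00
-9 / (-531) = 1 / 59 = 0.02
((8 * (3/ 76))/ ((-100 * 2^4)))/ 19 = -3/ 288800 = -0.00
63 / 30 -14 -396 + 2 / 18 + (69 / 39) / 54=-715612 / 1755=-407.76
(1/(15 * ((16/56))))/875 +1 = 3751/3750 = 1.00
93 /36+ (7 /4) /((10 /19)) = 709 /120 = 5.91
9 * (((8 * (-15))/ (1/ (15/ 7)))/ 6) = -2700/ 7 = -385.71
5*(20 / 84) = 25 / 21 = 1.19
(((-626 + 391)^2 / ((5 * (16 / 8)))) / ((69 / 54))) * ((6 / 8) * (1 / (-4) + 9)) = 10437525 / 368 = 28362.84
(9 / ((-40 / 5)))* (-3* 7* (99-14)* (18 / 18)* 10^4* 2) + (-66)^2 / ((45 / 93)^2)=1004527624 / 25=40181104.96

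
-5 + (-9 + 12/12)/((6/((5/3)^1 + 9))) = -173/9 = -19.22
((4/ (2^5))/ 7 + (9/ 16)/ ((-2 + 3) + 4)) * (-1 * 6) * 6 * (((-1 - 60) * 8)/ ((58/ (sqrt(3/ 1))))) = 40077 * sqrt(3)/ 1015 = 68.39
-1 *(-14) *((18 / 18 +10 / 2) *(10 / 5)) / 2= 84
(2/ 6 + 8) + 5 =40/ 3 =13.33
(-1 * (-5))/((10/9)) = 9/2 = 4.50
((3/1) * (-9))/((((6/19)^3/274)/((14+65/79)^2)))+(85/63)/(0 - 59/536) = -4789474048353191/92791188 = -51615612.99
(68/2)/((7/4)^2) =544/49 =11.10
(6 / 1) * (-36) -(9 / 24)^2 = -13833 / 64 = -216.14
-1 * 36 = -36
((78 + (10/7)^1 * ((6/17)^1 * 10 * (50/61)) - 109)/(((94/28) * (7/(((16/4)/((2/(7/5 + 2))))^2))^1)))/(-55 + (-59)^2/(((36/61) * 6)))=-5729171904/100576295225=-0.06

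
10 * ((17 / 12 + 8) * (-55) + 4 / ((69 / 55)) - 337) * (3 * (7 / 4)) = -8227695 / 184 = -44715.73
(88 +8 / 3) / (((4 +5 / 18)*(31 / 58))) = 94656 / 2387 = 39.65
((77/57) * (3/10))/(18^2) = 77/61560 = 0.00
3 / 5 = 0.60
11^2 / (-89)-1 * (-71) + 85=13763 / 89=154.64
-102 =-102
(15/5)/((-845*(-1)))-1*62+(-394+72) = -324477/845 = -384.00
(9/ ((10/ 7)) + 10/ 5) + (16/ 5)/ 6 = 53/ 6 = 8.83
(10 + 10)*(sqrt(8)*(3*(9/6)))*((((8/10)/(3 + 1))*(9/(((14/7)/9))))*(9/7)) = 13122*sqrt(2)/7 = 2651.04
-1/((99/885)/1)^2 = -87025/1089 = -79.91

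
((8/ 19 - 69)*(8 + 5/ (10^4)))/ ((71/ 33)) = -688026999/ 2698000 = -255.01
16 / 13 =1.23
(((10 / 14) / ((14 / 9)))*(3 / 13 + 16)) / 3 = 3165 / 1274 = 2.48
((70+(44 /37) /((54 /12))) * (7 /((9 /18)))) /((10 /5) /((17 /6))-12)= -1392181 /15984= -87.10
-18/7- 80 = -82.57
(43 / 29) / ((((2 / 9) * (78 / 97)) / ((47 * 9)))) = 5292999 / 1508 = 3509.95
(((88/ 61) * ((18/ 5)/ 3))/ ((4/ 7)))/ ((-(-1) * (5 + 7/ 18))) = 16632/ 29585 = 0.56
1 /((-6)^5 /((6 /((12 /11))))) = -11 /15552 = -0.00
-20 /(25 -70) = 4 /9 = 0.44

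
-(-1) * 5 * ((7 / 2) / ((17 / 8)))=140 / 17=8.24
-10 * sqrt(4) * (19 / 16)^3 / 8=-4.19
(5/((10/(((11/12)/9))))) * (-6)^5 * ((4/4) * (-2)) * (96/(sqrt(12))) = 12672 * sqrt(3) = 21948.55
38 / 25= 1.52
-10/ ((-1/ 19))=190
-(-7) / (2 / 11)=77 / 2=38.50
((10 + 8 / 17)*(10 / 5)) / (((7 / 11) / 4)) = 15664 / 119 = 131.63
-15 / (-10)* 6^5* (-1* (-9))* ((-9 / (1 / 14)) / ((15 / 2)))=-8817984 / 5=-1763596.80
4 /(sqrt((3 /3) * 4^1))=2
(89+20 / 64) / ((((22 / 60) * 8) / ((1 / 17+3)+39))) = 1393275 / 1088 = 1280.58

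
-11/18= -0.61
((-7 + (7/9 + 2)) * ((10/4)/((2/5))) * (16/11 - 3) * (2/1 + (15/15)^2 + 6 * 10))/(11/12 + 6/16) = 678300/341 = 1989.15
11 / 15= 0.73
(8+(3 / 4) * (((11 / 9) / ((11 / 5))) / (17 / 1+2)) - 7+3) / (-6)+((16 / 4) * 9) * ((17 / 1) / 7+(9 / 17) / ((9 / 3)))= 93.11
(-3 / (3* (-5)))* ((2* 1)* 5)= 2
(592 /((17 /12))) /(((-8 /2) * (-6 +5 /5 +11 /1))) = -296 /17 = -17.41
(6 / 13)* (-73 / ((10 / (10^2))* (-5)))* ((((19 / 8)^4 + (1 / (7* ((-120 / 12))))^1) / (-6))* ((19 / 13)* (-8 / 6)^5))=2199.75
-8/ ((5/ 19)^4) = -1042568/ 625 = -1668.11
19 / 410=0.05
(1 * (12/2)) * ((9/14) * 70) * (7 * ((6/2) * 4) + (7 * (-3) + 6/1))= 18630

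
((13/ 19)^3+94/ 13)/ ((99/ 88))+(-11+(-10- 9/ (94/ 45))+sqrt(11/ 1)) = -1402827773/ 75435282+sqrt(11) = -15.28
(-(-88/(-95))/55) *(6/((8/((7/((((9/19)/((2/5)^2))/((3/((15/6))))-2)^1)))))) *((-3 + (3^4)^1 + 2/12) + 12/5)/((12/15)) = -33838/1775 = -19.06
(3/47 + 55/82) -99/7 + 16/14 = -47271/3854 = -12.27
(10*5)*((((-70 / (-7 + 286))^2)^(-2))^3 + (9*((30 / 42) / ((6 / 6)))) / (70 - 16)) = 667377709729519547843299993123 / 830477232060000000000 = 803607472.87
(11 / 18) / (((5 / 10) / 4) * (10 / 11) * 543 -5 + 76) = 242 / 52551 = 0.00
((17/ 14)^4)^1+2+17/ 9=6.06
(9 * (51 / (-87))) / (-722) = 153 / 20938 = 0.01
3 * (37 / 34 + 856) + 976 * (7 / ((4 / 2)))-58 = 201595 / 34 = 5929.26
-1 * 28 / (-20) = 7 / 5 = 1.40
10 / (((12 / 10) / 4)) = 100 / 3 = 33.33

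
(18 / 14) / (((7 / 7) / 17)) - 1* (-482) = 3527 / 7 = 503.86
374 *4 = 1496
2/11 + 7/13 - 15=-2042/143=-14.28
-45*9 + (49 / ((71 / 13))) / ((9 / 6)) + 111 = -61348 / 213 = -288.02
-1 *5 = -5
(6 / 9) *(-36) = -24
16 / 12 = 4 / 3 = 1.33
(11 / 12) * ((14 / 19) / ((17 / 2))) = 0.08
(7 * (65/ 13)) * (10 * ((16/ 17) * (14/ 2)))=39200/ 17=2305.88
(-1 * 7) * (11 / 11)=-7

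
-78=-78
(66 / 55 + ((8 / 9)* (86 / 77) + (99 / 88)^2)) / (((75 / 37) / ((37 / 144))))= 1049936753 / 2395008000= 0.44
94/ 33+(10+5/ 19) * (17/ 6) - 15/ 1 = 21227/ 1254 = 16.93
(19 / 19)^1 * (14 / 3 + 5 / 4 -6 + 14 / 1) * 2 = 167 / 6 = 27.83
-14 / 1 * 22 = -308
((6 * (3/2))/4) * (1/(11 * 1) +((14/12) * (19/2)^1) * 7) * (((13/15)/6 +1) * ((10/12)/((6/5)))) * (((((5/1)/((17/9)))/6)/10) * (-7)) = -36962065/861696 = -42.89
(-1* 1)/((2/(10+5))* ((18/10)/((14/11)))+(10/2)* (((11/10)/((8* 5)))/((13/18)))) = -18200/6897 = -2.64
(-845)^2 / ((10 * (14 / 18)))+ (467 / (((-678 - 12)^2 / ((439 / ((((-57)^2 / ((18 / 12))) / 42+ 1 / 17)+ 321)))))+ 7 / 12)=91803.80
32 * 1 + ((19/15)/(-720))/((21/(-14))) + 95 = 2057419/16200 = 127.00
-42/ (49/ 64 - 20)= 2688/ 1231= 2.18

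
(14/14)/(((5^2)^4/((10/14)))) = 1/546875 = 0.00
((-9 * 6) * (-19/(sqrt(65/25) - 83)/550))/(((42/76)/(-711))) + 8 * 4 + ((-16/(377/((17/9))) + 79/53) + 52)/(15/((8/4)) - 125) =61.03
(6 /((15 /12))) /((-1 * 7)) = -24 /35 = -0.69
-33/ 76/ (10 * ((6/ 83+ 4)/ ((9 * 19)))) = -24651/ 13520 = -1.82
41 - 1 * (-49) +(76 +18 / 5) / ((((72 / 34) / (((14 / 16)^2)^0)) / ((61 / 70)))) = 122.76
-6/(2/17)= -51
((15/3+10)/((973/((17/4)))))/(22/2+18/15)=1275/237412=0.01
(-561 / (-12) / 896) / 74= 187 / 265216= 0.00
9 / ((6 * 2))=3 / 4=0.75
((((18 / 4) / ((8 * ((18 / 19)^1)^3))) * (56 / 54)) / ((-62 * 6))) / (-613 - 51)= 48013 / 17286607872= 0.00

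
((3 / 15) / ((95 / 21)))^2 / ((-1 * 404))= -441 / 91152500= -0.00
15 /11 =1.36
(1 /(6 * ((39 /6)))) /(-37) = -1 /1443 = -0.00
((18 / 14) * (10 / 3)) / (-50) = -3 / 35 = -0.09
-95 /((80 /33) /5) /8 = -3135 /128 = -24.49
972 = 972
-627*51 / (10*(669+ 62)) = -1881 / 430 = -4.37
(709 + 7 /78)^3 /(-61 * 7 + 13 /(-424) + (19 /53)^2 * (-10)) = -475268639461978861 /570952078047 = -832414.24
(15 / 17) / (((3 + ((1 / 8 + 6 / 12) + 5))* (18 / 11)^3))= 6655 / 285039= 0.02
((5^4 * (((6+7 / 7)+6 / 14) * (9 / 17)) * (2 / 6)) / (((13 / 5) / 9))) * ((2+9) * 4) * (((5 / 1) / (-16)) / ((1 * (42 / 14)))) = -1546875 / 119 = -12998.95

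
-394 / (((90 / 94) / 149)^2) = -19322551546 / 2025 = -9542000.76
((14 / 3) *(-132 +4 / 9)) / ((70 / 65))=-15392 / 27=-570.07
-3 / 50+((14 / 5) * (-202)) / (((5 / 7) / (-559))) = 885277 / 2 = 442638.50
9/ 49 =0.18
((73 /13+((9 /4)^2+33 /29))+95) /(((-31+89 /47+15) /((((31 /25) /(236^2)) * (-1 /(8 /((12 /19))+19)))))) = 938764041 /176336098016000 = 0.00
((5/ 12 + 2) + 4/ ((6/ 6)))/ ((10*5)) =0.13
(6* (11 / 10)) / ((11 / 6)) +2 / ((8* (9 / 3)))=221 / 60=3.68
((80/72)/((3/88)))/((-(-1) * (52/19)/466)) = 1947880/351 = 5549.52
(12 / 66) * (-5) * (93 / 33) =-310 / 121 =-2.56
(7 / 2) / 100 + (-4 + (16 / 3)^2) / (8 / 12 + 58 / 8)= 35599 / 11400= 3.12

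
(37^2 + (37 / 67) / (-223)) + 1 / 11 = 225011053 / 164351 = 1369.09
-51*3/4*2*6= -459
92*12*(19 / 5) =20976 / 5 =4195.20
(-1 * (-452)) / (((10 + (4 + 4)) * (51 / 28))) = 6328 / 459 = 13.79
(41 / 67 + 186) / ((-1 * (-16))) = 12503 / 1072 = 11.66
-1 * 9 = -9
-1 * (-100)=100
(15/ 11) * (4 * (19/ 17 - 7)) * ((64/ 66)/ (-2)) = 32000/ 2057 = 15.56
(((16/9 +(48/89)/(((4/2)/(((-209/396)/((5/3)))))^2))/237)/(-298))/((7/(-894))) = 143483/44295300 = 0.00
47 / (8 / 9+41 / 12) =1692 / 155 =10.92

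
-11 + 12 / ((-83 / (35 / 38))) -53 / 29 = -12.96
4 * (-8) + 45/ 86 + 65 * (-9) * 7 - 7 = -355479/ 86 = -4133.48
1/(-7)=-1/7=-0.14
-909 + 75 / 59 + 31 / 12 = -905.15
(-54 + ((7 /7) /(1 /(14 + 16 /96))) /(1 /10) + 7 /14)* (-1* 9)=-1587 /2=-793.50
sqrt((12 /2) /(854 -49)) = sqrt(4830) /805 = 0.09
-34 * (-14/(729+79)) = 119/202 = 0.59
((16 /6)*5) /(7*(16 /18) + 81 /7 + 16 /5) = 4200 /6613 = 0.64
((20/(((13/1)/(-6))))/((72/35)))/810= -35/6318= -0.01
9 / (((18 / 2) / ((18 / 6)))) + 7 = 10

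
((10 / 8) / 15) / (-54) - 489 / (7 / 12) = -3802471 / 4536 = -838.29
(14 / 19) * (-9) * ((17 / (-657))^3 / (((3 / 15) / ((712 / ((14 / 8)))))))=139922240 / 598697163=0.23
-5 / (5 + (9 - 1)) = -5 / 13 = -0.38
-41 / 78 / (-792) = 41 / 61776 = 0.00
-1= -1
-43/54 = -0.80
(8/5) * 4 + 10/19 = 658/95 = 6.93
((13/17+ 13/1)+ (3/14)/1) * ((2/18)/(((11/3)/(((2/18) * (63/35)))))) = 1109/13090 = 0.08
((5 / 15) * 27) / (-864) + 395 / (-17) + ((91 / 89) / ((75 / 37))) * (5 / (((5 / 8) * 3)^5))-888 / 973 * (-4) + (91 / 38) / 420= -198612006741773257 / 10195367899500000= -19.48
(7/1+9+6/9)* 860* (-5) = -215000/3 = -71666.67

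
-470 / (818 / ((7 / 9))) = -1645 / 3681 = -0.45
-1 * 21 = -21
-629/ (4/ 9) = -5661/ 4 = -1415.25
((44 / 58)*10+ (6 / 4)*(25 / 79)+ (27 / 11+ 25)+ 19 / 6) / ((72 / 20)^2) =73112075 / 24495372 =2.98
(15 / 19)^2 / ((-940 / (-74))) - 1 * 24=-812751 / 33934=-23.95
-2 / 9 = -0.22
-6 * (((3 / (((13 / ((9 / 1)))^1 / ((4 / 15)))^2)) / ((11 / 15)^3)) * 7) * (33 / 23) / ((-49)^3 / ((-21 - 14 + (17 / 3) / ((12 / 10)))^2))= 962361000 / 7904785889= 0.12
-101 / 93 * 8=-808 / 93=-8.69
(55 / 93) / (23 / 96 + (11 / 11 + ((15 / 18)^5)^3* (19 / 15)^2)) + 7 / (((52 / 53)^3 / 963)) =176913361875032472063987 / 24785172797960589248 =7137.87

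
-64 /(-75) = 64 /75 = 0.85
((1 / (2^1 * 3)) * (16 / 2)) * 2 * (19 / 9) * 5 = 760 / 27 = 28.15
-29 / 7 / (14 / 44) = -638 / 49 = -13.02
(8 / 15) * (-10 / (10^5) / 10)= -1 / 187500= -0.00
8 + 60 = 68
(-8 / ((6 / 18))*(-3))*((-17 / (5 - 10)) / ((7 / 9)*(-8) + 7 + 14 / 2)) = 31.47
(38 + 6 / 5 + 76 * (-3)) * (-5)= 944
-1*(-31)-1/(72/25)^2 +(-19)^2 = 2031503/5184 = 391.88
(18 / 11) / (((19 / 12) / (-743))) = -160488 / 209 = -767.89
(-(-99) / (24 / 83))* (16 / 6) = 913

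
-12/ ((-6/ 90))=180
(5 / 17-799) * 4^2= -217248 / 17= -12779.29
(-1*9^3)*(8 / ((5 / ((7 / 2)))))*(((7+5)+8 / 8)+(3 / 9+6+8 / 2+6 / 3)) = -517104 / 5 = -103420.80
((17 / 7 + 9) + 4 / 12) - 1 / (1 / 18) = -131 / 21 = -6.24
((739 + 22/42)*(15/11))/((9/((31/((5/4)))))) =2778.82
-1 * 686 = -686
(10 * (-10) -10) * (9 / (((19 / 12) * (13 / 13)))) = -11880 / 19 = -625.26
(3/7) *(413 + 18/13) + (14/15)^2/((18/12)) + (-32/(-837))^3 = 237685451783933/1334005975575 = 178.17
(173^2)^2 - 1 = 895745040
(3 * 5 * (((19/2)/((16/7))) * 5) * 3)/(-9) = -3325/32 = -103.91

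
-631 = -631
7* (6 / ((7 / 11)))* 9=594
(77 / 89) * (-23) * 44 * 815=-63508060 / 89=-713573.71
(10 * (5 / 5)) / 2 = 5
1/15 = 0.07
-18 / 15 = -6 / 5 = -1.20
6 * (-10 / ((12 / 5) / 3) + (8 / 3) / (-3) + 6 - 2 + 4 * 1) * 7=-679 / 3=-226.33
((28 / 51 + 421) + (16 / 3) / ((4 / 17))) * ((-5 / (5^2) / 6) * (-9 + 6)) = 4531 / 102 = 44.42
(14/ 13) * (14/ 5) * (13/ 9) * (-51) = -222.13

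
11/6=1.83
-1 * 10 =-10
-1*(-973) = 973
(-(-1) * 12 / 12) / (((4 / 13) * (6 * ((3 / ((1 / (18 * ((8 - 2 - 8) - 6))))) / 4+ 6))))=-13 / 2448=-0.01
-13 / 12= -1.08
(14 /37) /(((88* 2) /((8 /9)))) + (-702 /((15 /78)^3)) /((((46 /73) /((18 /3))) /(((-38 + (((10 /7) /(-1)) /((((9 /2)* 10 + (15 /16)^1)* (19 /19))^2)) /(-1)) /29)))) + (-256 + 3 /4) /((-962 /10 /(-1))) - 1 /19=31226998657942525839139 /25356535476772500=1231516.77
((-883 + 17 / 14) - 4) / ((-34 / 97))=1202897 / 476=2527.09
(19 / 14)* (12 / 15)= 38 / 35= 1.09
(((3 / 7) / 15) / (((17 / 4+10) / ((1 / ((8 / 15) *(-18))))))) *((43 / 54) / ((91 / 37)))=-1591 / 23528232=-0.00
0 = 0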